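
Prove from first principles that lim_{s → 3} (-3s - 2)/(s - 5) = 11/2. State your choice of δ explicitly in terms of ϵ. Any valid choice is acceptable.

δ = min(1, (2/17)ϵ)

Let ϵ > 0 be given. We want δ > 0 with 0 < |s − 3| < δ ⇒ |(-3s - 2)/(s - 5) − (11/2)| < ϵ.
Combining over a common denominator, (-3s - 2)/(s - 5) − (11/2) = [(-3s - 2)·(-2) − (-11)·(s - 5)] / [(-2)·(s - 5)] = 17(s − 3) / ((-2)(s - 5)).
So |(-3s - 2)/(s - 5) − (11/2)| = 17|s − 3| / (2·|s − 5|).
Restrict δ ≤ 1. Then |s − 3| < 1 gives |s − 5| = |(s − 3) + (-2)| ≥ 2 − 1 = 1.
Hence |(-3s - 2)/(s - 5) − (11/2)| < 17|s − 3|/(2·1) = (17/2)|s − 3|, which is < ϵ once |s − 3| < (2/17)ϵ.
Take δ = min(1, (2/17)ϵ). Then 0 < |s − 3| < δ forces both bounds, so |(-3s - 2)/(s - 5) − (11/2)| < ϵ.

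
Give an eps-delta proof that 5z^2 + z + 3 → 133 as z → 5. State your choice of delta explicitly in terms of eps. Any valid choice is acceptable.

Fix eps > 0. We want delta > 0 such that 0 < |z − 5| < delta implies |(5z^2 + z + 3) − 133| < eps.
(5z^2 + z + 3) − 133 = 5z^2 + z - 130 = (z − 5)(5z + 26).
So |(5z^2 + z + 3) − 133| = |z − 5|·|5z + 26|.
Require delta ≤ 2. Then |z − 5| < 2 gives |z| < 7, and by the triangle inequality |5z + 26| ≤ 5·7 + 26 = 61.
Hence |(5z^2 + z + 3) − 133| ≤ 61|z − 5| < eps provided |z − 5| < eps/61.
Choosing delta = min(2, eps/61) ensures both conditions, hence |(5z^2 + z + 3) − 133| < eps.

delta = min(2, eps/61)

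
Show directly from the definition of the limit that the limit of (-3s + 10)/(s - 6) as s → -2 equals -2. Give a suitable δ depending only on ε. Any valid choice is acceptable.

Fix ε > 0. We want δ > 0 with 0 < |s + 2| < δ ⇒ |(-3s + 10)/(s - 6) + 2| < ε.
Combining over a common denominator, (-3s + 10)/(s - 6) + 2 = [(-3s + 10)·(-8) − 16·(s - 6)] / [(-8)·(s - 6)] = 8(s + 2) / ((-8)(s - 6)).
So |(-3s + 10)/(s - 6) + 2| = 8|s + 2| / (8·|s − 6|).
Restrict δ ≤ 4. Then |s + 2| < 4 gives |s − 6| = |(s + 2) + (-8)| ≥ 8 − 4 = 4.
Hence |(-3s + 10)/(s - 6) + 2| < 8|s + 2|/(8·4) = (1/4)|s + 2|, which is < ε once |s + 2| < 4ε.
Take δ = min(4, 4ε). Then 0 < |s + 2| < δ forces both bounds, so |(-3s + 10)/(s - 6) + 2| < ε.

δ = min(4, 4ε)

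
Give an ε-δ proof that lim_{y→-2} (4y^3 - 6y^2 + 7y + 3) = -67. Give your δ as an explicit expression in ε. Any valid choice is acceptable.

Suppose ε > 0. We want δ > 0 such that 0 < |y + 2| < δ implies |(4y^3 - 6y^2 + 7y + 3) + 67| < ε.
(4y^3 - 6y^2 + 7y + 3) + 67 = 4y^3 - 6y^2 + 7y + 70 = (y + 2)(4y^2 - 14y + 35).
So |(4y^3 - 6y^2 + 7y + 3) + 67| = |y + 2|·|4y^2 - 14y + 35|.
Require δ ≤ 1. Then |y + 2| < 1 gives |y| < 3, and by the triangle inequality |4y^2 - 14y + 35| ≤ 4·3^2 + 14·3 + 35 = 113.
Hence |(4y^3 - 6y^2 + 7y + 3) + 67| ≤ 113|y + 2| < ε provided |y + 2| < ε/113.
Choosing δ = min(1, ε/113) ensures both conditions, hence |(4y^3 - 6y^2 + 7y + 3) + 67| < ε.

δ = min(1, ε/113)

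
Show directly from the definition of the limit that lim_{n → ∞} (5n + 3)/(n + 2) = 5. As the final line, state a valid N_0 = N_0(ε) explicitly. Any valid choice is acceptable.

Let ε > 0. For n ≥ 1, |(5n + 3)/(n + 2) − 5| = |-7|/((n + 2)) = 7/((n + 2)).
Since n + 2 ≥ n for n ≥ 1, this is ≤ 7/(n) = 7/n.
So |(5n + 3)/(n + 2) − 5| < ε whenever n > 7/ε.
Take N_0 = 7/ε. If n > N_0 then |(5n + 3)/(n + 2) − 5| ≤ 7/n < ε.

N_0 = 7/ε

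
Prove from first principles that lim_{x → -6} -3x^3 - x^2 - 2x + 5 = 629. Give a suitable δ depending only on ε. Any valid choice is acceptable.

Fix ε > 0. We want δ > 0 such that 0 < |x + 6| < δ implies |(-3x^3 - x^2 - 2x + 5) − 629| < ε.
(-3x^3 - x^2 - 2x + 5) − 629 = -3x^3 - x^2 - 2x - 624 = (x + 6)(-3x^2 + 17x - 104).
So |(-3x^3 - x^2 - 2x + 5) − 629| = |x + 6|·|-3x^2 + 17x - 104|.
Require δ ≤ 1. Then |x + 6| < 1 gives |x| < 7, and by the triangle inequality |-3x^2 + 17x - 104| ≤ 3·7^2 + 17·7 + 104 = 370.
Hence |(-3x^3 - x^2 - 2x + 5) − 629| ≤ 370|x + 6| < ε provided |x + 6| < ε/370.
Take δ = min(1, ε/370). Then 0 < |x + 6| < δ gives both |x + 6| < 1 and |x + 6| < ε/370, so |(-3x^3 - x^2 - 2x + 5) − 629| < ε.

δ = min(1, ε/370)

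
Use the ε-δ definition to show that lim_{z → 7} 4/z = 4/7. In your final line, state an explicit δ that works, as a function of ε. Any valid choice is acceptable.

δ = min(7/2, (49/8)ε)

Let ε > 0. We seek δ > 0 such that 0 < |z − 7| < δ implies |4/z − (4/7)| < ε.
|4/z − (4/7)| = 4·|7 − z|/(7·|z|) = 4|z − 7|/(7|z|).
Restrict δ ≤ 7/2. Then |z − 7| < 7/2 gives |z| > 7/2, so 7|z| > 49/2.
Then |4/z − (4/7)| < 4|z − 7|/(49/2), which is < ε when |z − 7| < (49/8)ε.
Take δ = min(7/2, (49/8)ε). Then 0 < |z − 7| < δ gives both |z − 7| < 7/2 and |z − 7| < (49/8)ε, so |4/z − (4/7)| < ε.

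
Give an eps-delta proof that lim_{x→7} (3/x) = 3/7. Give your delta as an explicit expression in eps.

Suppose eps > 0. We seek delta > 0 such that 0 < |x − 7| < delta implies |3/x − (3/7)| < eps.
|3/x − (3/7)| = 3·|7 − x|/(7·|x|) = 3|x − 7|/(7|x|).
Require delta ≤ 7/2 so that |x| > 7 − 7/2 = 7/2, hence 7|x| > 49/2.
Then |3/x − (3/7)| < 3|x − 7|/(49/2), which is < eps when |x − 7| < (49/6)eps.
Take delta = min(7/2, (49/6)eps). Then 0 < |x − 7| < delta gives both |x − 7| < 7/2 and |x − 7| < (49/6)eps, so |3/x − (3/7)| < eps.

delta = min(7/2, (49/6)eps)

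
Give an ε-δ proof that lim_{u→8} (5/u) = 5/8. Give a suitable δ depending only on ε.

δ = min(4, (32/5)ε)

Suppose ε > 0. We seek δ > 0 such that 0 < |u − 8| < δ implies |5/u − (5/8)| < ε.
|5/u − (5/8)| = 5·|8 − u|/(8·|u|) = 5|u − 8|/(8|u|).
Require δ ≤ 4 so that |u| > 8 − 4 = 4, hence 8|u| > 32.
Then |5/u − (5/8)| < 5|u − 8|/32, which is < ε when |u − 8| < (32/5)ε.
Take δ = min(4, (32/5)ε). Then 0 < |u − 8| < δ gives both |u − 8| < 4 and |u − 8| < (32/5)ε, so |5/u − (5/8)| < ε.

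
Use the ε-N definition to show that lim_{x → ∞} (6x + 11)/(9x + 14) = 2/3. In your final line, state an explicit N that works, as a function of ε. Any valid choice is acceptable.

N = (5/27)/ε

Suppose ε > 0. We seek N > 0 such that x > N implies |(6x + 11)/(9x + 14) − (2/3)| < ε.
(6x + 11)/(9x + 14) − (2/3) = (9(6x + 11) − 6(9x + 14)) / (9(9x + 14)) = 15/(9(9x + 14)).
For x > 0 we have 9x + 14 > 9x, so |(6x + 11)/(9x + 14) − (2/3)| = 15/(9(9x + 14)) < 15/(9·9x) = (5/27)/x.
Thus |(6x + 11)/(9x + 14) − (2/3)| < ε whenever x > (5/27)/ε.
Take N = (5/27)/ε. If x > N then |(6x + 11)/(9x + 14) − (2/3)| < (5/27)/x < ε.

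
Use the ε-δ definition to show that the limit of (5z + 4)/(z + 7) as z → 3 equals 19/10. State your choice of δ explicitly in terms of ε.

Let ε > 0. We want δ > 0 with 0 < |z − 3| < δ ⇒ |(5z + 4)/(z + 7) − (19/10)| < ε.
Combining over a common denominator, (5z + 4)/(z + 7) − (19/10) = [(5z + 4)·10 − 19·(z + 7)] / [10·(z + 7)] = 31(z − 3) / (10(z + 7)).
So |(5z + 4)/(z + 7) − (19/10)| = 31|z − 3| / (10·|z + 7|).
Restrict δ ≤ 5. Then |z − 3| < 5 gives |z + 7| = |(z − 3) + 10| ≥ 10 − 5 = 5.
Hence |(5z + 4)/(z + 7) − (19/10)| < 31|z − 3|/(10·5) = (31/50)|z − 3|, which is < ε once |z − 3| < (50/31)ε.
Take δ = min(5, (50/31)ε). Then 0 < |z − 3| < δ forces both bounds, so |(5z + 4)/(z + 7) − (19/10)| < ε.

δ = min(5, (50/31)ε)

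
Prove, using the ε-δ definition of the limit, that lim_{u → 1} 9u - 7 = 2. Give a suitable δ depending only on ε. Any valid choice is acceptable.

δ = ε/9

Let ε > 0 be given. We need δ > 0 so that 0 < |u − 1| < δ implies |(9u - 7) − 2| < ε.
Since (9u - 7) − 2 = 9(u − 1), we have |(9u - 7) − 2| = 9|u − 1|.
Thus it suffices that |u − 1| < ε/9.
Choosing δ = ε/9 gives |(9u - 7) − 2| = 9|u − 1| < ε whenever |u − 1| < δ.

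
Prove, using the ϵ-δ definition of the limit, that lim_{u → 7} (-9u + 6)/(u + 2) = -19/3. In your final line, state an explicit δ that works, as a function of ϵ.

δ = min(9/2, (27/16)ϵ)

Fix ϵ > 0. We want δ > 0 with 0 < |u − 7| < δ ⇒ |(-9u + 6)/(u + 2) + 19/3| < ϵ.
Combining over a common denominator, (-9u + 6)/(u + 2) + 19/3 = [(-9u + 6)·9 − (-57)·(u + 2)] / [9·(u + 2)] = -24(u − 7) / (9(u + 2)).
So |(-9u + 6)/(u + 2) + 19/3| = 24|u − 7| / (9·|u + 2|).
Require δ ≤ 9/2, so |u + 2| ≥ |9| − |u − 7| > 9 − 9/2 = 9/2.
Hence |(-9u + 6)/(u + 2) + 19/3| < 24|u − 7|/(9·(9/2)) = (16/27)|u − 7|, which is < ϵ once |u − 7| < (27/16)ϵ.
Take δ = min(9/2, (27/16)ϵ). Then 0 < |u − 7| < δ forces both bounds, so |(-9u + 6)/(u + 2) + 19/3| < ϵ.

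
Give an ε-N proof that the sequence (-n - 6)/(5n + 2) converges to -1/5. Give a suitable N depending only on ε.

Let ε > 0. For n ≥ 1, |(-n - 6)/(5n + 2) + 1/5| = |-28|/(5(5n + 2)) = 28/(5(5n + 2)).
Since 5n + 2 ≥ 5n for n ≥ 1, this is ≤ 28/(5·5n) = (28/25)/n.
So |(-n - 6)/(5n + 2) + 1/5| < ε whenever n > (28/25)/ε.
Take N = (28/25)/ε. If n > N then |(-n - 6)/(5n + 2) + 1/5| ≤ (28/25)/n < ε.

N = (28/25)/ε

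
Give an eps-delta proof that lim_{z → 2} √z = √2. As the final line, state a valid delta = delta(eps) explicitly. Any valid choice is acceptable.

delta = min(2, √2·eps)

Let eps > 0. We want delta > 0 such that 0 < |z − 2| < delta implies |√z − √2| < eps.
Rationalise: √z − √2 = (z − 2)/(√z + √2), so |√z − √2| = |z − 2|/(√z + √2).
Restrict delta ≤ 2 so that |z − 2| < 2 forces z > 0, and then √z + √2 > √2.
Hence |√z − √2| < |z − 2|/√2, which is < eps once |z − 2| < √2·eps.
Take delta = min(2, √2·eps). If 0 < |z − 2| < delta then z > 0 and |√z − √2| < |z − 2|/√2 < eps.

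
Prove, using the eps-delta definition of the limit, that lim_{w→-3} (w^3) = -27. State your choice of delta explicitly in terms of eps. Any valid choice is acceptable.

Let eps > 0 be given. We seek delta > 0 with 0 < |w + 3| < delta ⇒ |w^3 + 27| < eps.
Factor: w^3 + 27 = (w + 3)(w^2 - 3w + 9), so |w^3 + 27| = |w + 3|·|w^2 - 3w + 9|.
Restrict delta ≤ 1. Then |w + 3| < 1 gives |w| < 4, so by the triangle inequality |w^2 - 3w + 9| ≤ 4^2 + 3·4 + 9 = 37.
Hence |w^3 + 27| ≤ 37|w + 3|, which is < eps once |w + 3| < eps/37.
Take delta = min(1, eps/37). If 0 < |w + 3| < delta then both bounds hold and |w^3 + 27| ≤ 37|w + 3| < 37·(eps/37) = eps.

delta = min(1, eps/37)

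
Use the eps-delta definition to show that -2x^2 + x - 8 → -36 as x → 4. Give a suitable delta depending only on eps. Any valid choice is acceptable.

delta = min(1, eps/17)

Suppose eps > 0. We want delta > 0 such that 0 < |x − 4| < delta implies |(-2x^2 + x - 8) + 36| < eps.
(-2x^2 + x - 8) + 36 = -2x^2 + x + 28 = (x − 4)(-2x - 7).
So |(-2x^2 + x - 8) + 36| = |x − 4|·|-2x - 7|.
Assume first that |x − 4| < 1, so |x| < 5. Then |-2x - 7| ≤ 2·5 + 7 = 17.
Hence |(-2x^2 + x - 8) + 36| ≤ 17|x − 4| < eps provided |x − 4| < eps/17.
Choosing delta = min(1, eps/17) ensures both conditions, hence |(-2x^2 + x - 8) + 36| < eps.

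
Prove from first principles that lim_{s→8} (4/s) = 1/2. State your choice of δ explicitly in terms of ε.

Let ε > 0. We seek δ > 0 such that 0 < |s − 8| < δ implies |4/s − (1/2)| < ε.
|4/s − (1/2)| = 4·|8 − s|/(8·|s|) = 4|s − 8|/(8|s|).
Require δ ≤ 4 so that |s| > 8 − 4 = 4, hence 8|s| > 32.
Then |4/s − (1/2)| < 4|s − 8|/32, which is < ε when |s − 8| < 8ε.
Take δ = min(4, 8ε). Then 0 < |s − 8| < δ gives both |s − 8| < 4 and |s − 8| < 8ε, so |4/s − (1/2)| < ε.

δ = min(4, 8ε)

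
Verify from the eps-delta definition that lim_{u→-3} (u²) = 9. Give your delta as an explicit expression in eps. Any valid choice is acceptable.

Suppose eps > 0. We seek delta > 0 with 0 < |u + 3| < delta ⇒ |u² − 9| < eps.
Factor: u² − 9 = (u + 3)(u - 3), so |u² − 9| = |u + 3|·|u - 3|.
Restrict delta ≤ 1. Then |u + 3| < 1 gives |u| < 4, so by the triangle inequality |u - 3| ≤ 4 + 3 = 7.
Hence |u² − 9| ≤ 7|u + 3|, which is < eps once |u + 3| < eps/7.
Take delta = min(1, eps/7). If 0 < |u + 3| < delta then both bounds hold and |u² − 9| ≤ 7|u + 3| < 7·(eps/7) = eps.

delta = min(1, eps/7)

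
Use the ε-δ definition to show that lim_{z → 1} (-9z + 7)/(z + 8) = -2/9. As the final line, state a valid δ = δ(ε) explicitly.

Suppose ε > 0. We want δ > 0 with 0 < |z − 1| < δ ⇒ |(-9z + 7)/(z + 8) + 2/9| < ε.
Combining over a common denominator, (-9z + 7)/(z + 8) + 2/9 = [(-9z + 7)·9 − (-2)·(z + 8)] / [9·(z + 8)] = -79(z − 1) / (9(z + 8)).
So |(-9z + 7)/(z + 8) + 2/9| = 79|z − 1| / (9·|z + 8|).
Restrict δ ≤ 9/2. Then |z − 1| < 9/2 gives |z + 8| = |(z − 1) + 9| ≥ 9 − 9/2 = 9/2.
Hence |(-9z + 7)/(z + 8) + 2/9| < 79|z − 1|/(9·(9/2)) = (158/81)|z − 1|, which is < ε once |z − 1| < (81/158)ε.
Take δ = min(9/2, (81/158)ε). Then 0 < |z − 1| < δ forces both bounds, so |(-9z + 7)/(z + 8) + 2/9| < ε.

δ = min(9/2, (81/158)ε)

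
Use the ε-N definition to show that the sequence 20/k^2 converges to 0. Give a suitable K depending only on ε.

Let ε > 0. For k ≥ 1, |20/k^2 − 0| = 20/k^2.
20/k^2 < ε ⇔ k^2 > 20/ε ⇔ k > (20/ε)^{1/2}.
Take K = (20/ε)^{1/2}. Then k > K implies 20/k^2 < ε.

K = (20/ε)^{1/2}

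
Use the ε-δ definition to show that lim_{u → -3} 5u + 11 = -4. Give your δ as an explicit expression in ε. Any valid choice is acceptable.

δ = ε/5

Fix ε > 0. We need δ > 0 so that 0 < |u + 3| < δ implies |(5u + 11) + 4| < ε.
|(5u + 11) + 4| = |5u + 15| = 5|u + 3|.
So 5|u + 3| < ε exactly when |u + 3| < ε/5.
Take δ = ε/5. If 0 < |u + 3| < δ then |(5u + 11) + 4| = 5|u + 3| < 5·(ε/5) = ε.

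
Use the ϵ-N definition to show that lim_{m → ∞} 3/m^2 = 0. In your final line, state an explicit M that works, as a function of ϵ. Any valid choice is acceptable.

Fix ϵ > 0. For m ≥ 1, |3/m^2 − 0| = 3/m^2.
3/m^2 < ϵ ⇔ m^2 > 3/ϵ ⇔ m > (3/ϵ)^{1/2}.
Take M = (3/ϵ)^{1/2}. Then m > M implies 3/m^2 < ϵ.

M = (3/ϵ)^{1/2}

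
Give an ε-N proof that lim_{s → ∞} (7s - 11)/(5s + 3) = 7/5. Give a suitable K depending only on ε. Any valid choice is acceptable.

Fix ε > 0. We seek K > 0 such that s > K implies |(7s - 11)/(5s + 3) − (7/5)| < ε.
(7s - 11)/(5s + 3) − (7/5) = (5(7s - 11) − 7(5s + 3)) / (5(5s + 3)) = -76/(5(5s + 3)).
For s > 0 we have 5s + 3 > 5s, so |(7s - 11)/(5s + 3) − (7/5)| = 76/(5(5s + 3)) < 76/(5·5s) = (76/25)/s.
Thus |(7s - 11)/(5s + 3) − (7/5)| < ε whenever s > (76/25)/ε.
Take K = (76/25)/ε. If s > K then |(7s - 11)/(5s + 3) − (7/5)| < (76/25)/s < ε.

K = (76/25)/ε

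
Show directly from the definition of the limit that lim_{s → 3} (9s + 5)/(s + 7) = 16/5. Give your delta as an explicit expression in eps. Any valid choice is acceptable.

delta = min(5, (25/29)eps)

Let eps > 0 be given. We want delta > 0 with 0 < |s − 3| < delta ⇒ |(9s + 5)/(s + 7) − (16/5)| < eps.
Combining over a common denominator, (9s + 5)/(s + 7) − (16/5) = [(9s + 5)·10 − 32·(s + 7)] / [10·(s + 7)] = 58(s − 3) / (10(s + 7)).
So |(9s + 5)/(s + 7) − (16/5)| = 58|s − 3| / (10·|s + 7|).
Require delta ≤ 5, so |s + 7| ≥ |10| − |s − 3| > 10 − 5 = 5.
Hence |(9s + 5)/(s + 7) − (16/5)| < 58|s − 3|/(10·5) = (29/25)|s − 3|, which is < eps once |s − 3| < (25/29)eps.
Take delta = min(5, (25/29)eps). Then 0 < |s − 3| < delta forces both bounds, so |(9s + 5)/(s + 7) − (16/5)| < eps.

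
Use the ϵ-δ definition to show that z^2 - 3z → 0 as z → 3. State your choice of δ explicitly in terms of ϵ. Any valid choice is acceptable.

Suppose ϵ > 0. We want δ > 0 such that 0 < |z − 3| < δ implies |(z^2 - 3z)| < ϵ.
(z^2 - 3z) = z^2 - 3z = (z − 3)(z).
So |(z^2 - 3z)| = |z − 3|·|z|.
Assume first that |z − 3| < 1, so |z| < 4. Then |z| ≤ 4 = 4.
Hence |(z^2 - 3z)| ≤ 4|z − 3| < ϵ provided |z − 3| < ϵ/4.
Take δ = min(1, ϵ/4). Then 0 < |z − 3| < δ gives both |z − 3| < 1 and |z − 3| < ϵ/4, so |(z^2 - 3z)| < ϵ.

δ = min(1, ϵ/4)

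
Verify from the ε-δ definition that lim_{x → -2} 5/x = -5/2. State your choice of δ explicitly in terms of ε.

δ = min(1, (2/5)ε)

Suppose ε > 0. We seek δ > 0 such that 0 < |x + 2| < δ implies |5/x + 5/2| < ε.
|5/x + 5/2| = 5·|-2 − x|/(2·|x|) = 5|x + 2|/(2|x|).
Require δ ≤ 1 so that |x| > 2 − 1 = 1, hence 2|x| > 2.
Then |5/x + 5/2| < 5|x + 2|/2, which is < ε when |x + 2| < (2/5)ε.
Take δ = min(1, (2/5)ε). Then 0 < |x + 2| < δ gives both |x + 2| < 1 and |x + 2| < (2/5)ε, so |5/x + 5/2| < ε.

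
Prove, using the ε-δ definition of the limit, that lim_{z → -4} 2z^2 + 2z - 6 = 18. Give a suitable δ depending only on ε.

Let ε > 0. We want δ > 0 such that 0 < |z + 4| < δ implies |(2z^2 + 2z - 6) − 18| < ε.
(2z^2 + 2z - 6) − 18 = 2z^2 + 2z - 24 = (z + 4)(2z - 6).
So |(2z^2 + 2z - 6) − 18| = |z + 4|·|2z - 6|.
Require δ ≤ 1. Then |z + 4| < 1 gives |z| < 5, and by the triangle inequality |2z - 6| ≤ 2·5 + 6 = 16.
Hence |(2z^2 + 2z - 6) − 18| ≤ 16|z + 4| < ε provided |z + 4| < ε/16.
Take δ = min(1, ε/16). Then 0 < |z + 4| < δ gives both |z + 4| < 1 and |z + 4| < ε/16, so |(2z^2 + 2z - 6) − 18| < ε.

δ = min(1, ε/16)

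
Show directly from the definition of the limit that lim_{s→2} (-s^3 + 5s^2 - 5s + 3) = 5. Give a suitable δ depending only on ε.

Let ε > 0. We want δ > 0 such that 0 < |s − 2| < δ implies |(-s^3 + 5s^2 - 5s + 3) − 5| < ε.
(-s^3 + 5s^2 - 5s + 3) − 5 = -s^3 + 5s^2 - 5s - 2 = (s − 2)(-s^2 + 3s + 1).
So |(-s^3 + 5s^2 - 5s + 3) − 5| = |s − 2|·|-s^2 + 3s + 1|.
Require δ ≤ 1. Then |s − 2| < 1 gives |s| < 3, and by the triangle inequality |-s^2 + 3s + 1| ≤ 3^2 + 3·3 + 1 = 19.
Hence |(-s^3 + 5s^2 - 5s + 3) − 5| ≤ 19|s − 2| < ε provided |s − 2| < ε/19.
Take δ = min(1, ε/19). Then 0 < |s − 2| < δ gives both |s − 2| < 1 and |s − 2| < ε/19, so |(-s^3 + 5s^2 - 5s + 3) − 5| < ε.

δ = min(1, ε/19)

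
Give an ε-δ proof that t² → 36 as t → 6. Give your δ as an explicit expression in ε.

Fix ε > 0. We seek δ > 0 with 0 < |t − 6| < δ ⇒ |t² − 36| < ε.
Factor: t² − 36 = (t − 6)(t + 6), so |t² − 36| = |t − 6|·|t + 6|.
Impose δ ≤ 1 so that |t| < 7; then |t + 6| ≤ 13.
Hence |t² − 36| ≤ 13|t − 6|, which is < ε once |t − 6| < ε/13.
Take δ = min(1, ε/13). If 0 < |t − 6| < δ then both bounds hold and |t² − 36| ≤ 13|t − 6| < 13·(ε/13) = ε.

δ = min(1, ε/13)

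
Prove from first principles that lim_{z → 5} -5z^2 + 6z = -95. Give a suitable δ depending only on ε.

Let ε > 0. We want δ > 0 such that 0 < |z − 5| < δ implies |(-5z^2 + 6z) + 95| < ε.
(-5z^2 + 6z) + 95 = -5z^2 + 6z + 95 = (z − 5)(-5z - 19).
So |(-5z^2 + 6z) + 95| = |z − 5|·|-5z - 19|.
Assume first that |z − 5| < 1, so |z| < 6. Then |-5z - 19| ≤ 5·6 + 19 = 49.
Hence |(-5z^2 + 6z) + 95| ≤ 49|z − 5| < ε provided |z − 5| < ε/49.
Choosing δ = min(1, ε/49) ensures both conditions, hence |(-5z^2 + 6z) + 95| < ε.

δ = min(1, ε/49)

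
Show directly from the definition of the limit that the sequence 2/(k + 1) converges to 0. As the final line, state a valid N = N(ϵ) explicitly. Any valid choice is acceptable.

N = 2/ϵ

Suppose ϵ > 0. For k ≥ 1, |2/(k + 1) − 0| = 2/(k + 1) ≤ 2/k.
We need 2/k < ϵ, i.e. k > 2/ϵ.
Take N = 2/ϵ. If k > N then |2/(k + 1)| ≤ 2/k < ϵ.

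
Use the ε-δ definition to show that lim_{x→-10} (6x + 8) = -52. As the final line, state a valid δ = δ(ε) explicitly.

δ = ε/6

Let ε > 0 be given. We need δ > 0 so that 0 < |x + 10| < δ implies |(6x + 8) + 52| < ε.
|(6x + 8) + 52| = |6x + 60| = 6|x + 10|.
Thus it suffices that |x + 10| < ε/6.
Choosing δ = ε/6 gives |(6x + 8) + 52| = 6|x + 10| < ε whenever |x + 10| < δ.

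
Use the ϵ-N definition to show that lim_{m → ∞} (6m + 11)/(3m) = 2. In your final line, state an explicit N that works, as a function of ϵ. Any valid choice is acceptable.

Suppose ϵ > 0. For m ≥ 1, |(6m + 11)/(3m) − 2| = |33|/(3(3m)) = 33/(3(3m)).
Since 3m ≥ 3m for m ≥ 1, this is ≤ 33/(3·3m) = (11/3)/m.
So |(6m + 11)/(3m) − 2| < ϵ whenever m > (11/3)/ϵ.
Take N = (11/3)/ϵ. If m > N then |(6m + 11)/(3m) − 2| ≤ (11/3)/m < ϵ.

N = (11/3)/ϵ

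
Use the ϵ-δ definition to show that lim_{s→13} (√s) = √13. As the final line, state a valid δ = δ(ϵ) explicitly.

δ = min(13, √13·ϵ)

Let ϵ > 0. We want δ > 0 such that 0 < |s − 13| < δ implies |√s − √13| < ϵ.
Multiplying by the conjugate, |√s − √13| = |s − 13|/(√s + √13).
Restrict δ ≤ 13 so that |s − 13| < 13 forces s > 0, and then √s + √13 > √13.
Hence |√s − √13| < |s − 13|/√13, which is < ϵ once |s − 13| < √13·ϵ.
Take δ = min(13, √13·ϵ). If 0 < |s − 13| < δ then s > 0 and |√s − √13| < |s − 13|/√13 < ϵ.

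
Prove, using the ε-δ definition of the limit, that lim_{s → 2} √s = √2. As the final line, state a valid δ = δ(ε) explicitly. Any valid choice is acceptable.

δ = min(2, √2·ε)

Let ε > 0. We want δ > 0 such that 0 < |s − 2| < δ implies |√s − √2| < ε.
Rationalise: √s − √2 = (s − 2)/(√s + √2), so |√s − √2| = |s − 2|/(√s + √2).
Restrict δ ≤ 2 so that |s − 2| < 2 forces s > 0, and then √s + √2 > √2.
Hence |√s − √2| < |s − 2|/√2, which is < ε once |s − 2| < √2·ε.
Take δ = min(2, √2·ε). If 0 < |s − 2| < δ then s > 0 and |√s − √2| < |s − 2|/√2 < ε.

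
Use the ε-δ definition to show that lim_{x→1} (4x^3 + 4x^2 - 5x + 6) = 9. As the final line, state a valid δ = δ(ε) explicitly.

Let ε > 0. We want δ > 0 such that 0 < |x − 1| < δ implies |(4x^3 + 4x^2 - 5x + 6) − 9| < ε.
(4x^3 + 4x^2 - 5x + 6) − 9 = 4x^3 + 4x^2 - 5x - 3 = (x − 1)(4x^2 + 8x + 3).
So |(4x^3 + 4x^2 - 5x + 6) − 9| = |x − 1|·|4x^2 + 8x + 3|.
Require δ ≤ 2. Then |x − 1| < 2 gives |x| < 3, and by the triangle inequality |4x^2 + 8x + 3| ≤ 4·3^2 + 8·3 + 3 = 63.
Hence |(4x^3 + 4x^2 - 5x + 6) − 9| ≤ 63|x − 1| < ε provided |x − 1| < ε/63.
Choosing δ = min(2, ε/63) ensures both conditions, hence |(4x^3 + 4x^2 - 5x + 6) − 9| < ε.

δ = min(2, ε/63)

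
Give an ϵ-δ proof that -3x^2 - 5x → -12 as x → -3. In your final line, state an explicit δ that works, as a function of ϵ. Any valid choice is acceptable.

Suppose ϵ > 0. We want δ > 0 such that 0 < |x + 3| < δ implies |(-3x^2 - 5x) + 12| < ϵ.
(-3x^2 - 5x) + 12 = -3x^2 - 5x + 12 = (x + 3)(-3x + 4).
So |(-3x^2 - 5x) + 12| = |x + 3|·|-3x + 4|.
Require δ ≤ 1. Then |x + 3| < 1 gives |x| < 4, and by the triangle inequality |-3x + 4| ≤ 3·4 + 4 = 16.
Hence |(-3x^2 - 5x) + 12| ≤ 16|x + 3| < ϵ provided |x + 3| < ϵ/16.
Take δ = min(1, ϵ/16). Then 0 < |x + 3| < δ gives both |x + 3| < 1 and |x + 3| < ϵ/16, so |(-3x^2 - 5x) + 12| < ϵ.

δ = min(1, ϵ/16)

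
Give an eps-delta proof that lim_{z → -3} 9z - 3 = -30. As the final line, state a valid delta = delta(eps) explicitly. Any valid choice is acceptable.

delta = eps/9

Fix eps > 0. We need delta > 0 so that 0 < |z + 3| < delta implies |(9z - 3) + 30| < eps.
|(9z - 3) + 30| = |9z + 27| = 9|z + 3|.
Thus it suffices that |z + 3| < eps/9.
Take delta = eps/9. If 0 < |z + 3| < delta then |(9z - 3) + 30| = 9|z + 3| < 9·(eps/9) = eps.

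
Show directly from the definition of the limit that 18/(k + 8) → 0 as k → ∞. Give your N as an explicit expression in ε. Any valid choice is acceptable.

Let ε > 0 be given. For k ≥ 1, |18/(k + 8) − 0| = 18/(k + 8) ≤ 18/k.
We need 18/k < ε, i.e. k > 18/ε.
Take N = 18/ε. If k > N then |18/(k + 8)| ≤ 18/k < ε.

N = 18/ε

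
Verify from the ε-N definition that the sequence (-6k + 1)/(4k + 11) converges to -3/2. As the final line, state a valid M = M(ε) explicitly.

Let ε > 0 be given. For k ≥ 1, |(-6k + 1)/(4k + 11) + 3/2| = |70|/(4(4k + 11)) = 70/(4(4k + 11)).
Since 4k + 11 ≥ 4k for k ≥ 1, this is ≤ 70/(4·4k) = (35/8)/k.
So |(-6k + 1)/(4k + 11) + 3/2| < ε whenever k > (35/8)/ε.
Take M = (35/8)/ε. If k > M then |(-6k + 1)/(4k + 11) + 3/2| ≤ (35/8)/k < ε.

M = (35/8)/ε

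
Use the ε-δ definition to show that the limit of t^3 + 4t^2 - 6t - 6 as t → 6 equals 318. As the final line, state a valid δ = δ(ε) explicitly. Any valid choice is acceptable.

Fix ε > 0. We want δ > 0 such that 0 < |t − 6| < δ implies |(t^3 + 4t^2 - 6t - 6) − 318| < ε.
(t^3 + 4t^2 - 6t - 6) − 318 = t^3 + 4t^2 - 6t - 324 = (t − 6)(t^2 + 10t + 54).
So |(t^3 + 4t^2 - 6t - 6) − 318| = |t − 6|·|t^2 + 10t + 54|.
Require δ ≤ 2. Then |t − 6| < 2 gives |t| < 8, and by the triangle inequality |t^2 + 10t + 54| ≤ 8^2 + 10·8 + 54 = 198.
Hence |(t^3 + 4t^2 - 6t - 6) − 318| ≤ 198|t − 6| < ε provided |t − 6| < ε/198.
Choosing δ = min(2, ε/198) ensures both conditions, hence |(t^3 + 4t^2 - 6t - 6) − 318| < ε.

δ = min(2, ε/198)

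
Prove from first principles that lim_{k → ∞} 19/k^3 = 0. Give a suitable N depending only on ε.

N = (19/ε)^{1/3}

Let ε > 0. For k ≥ 1, |19/k^3 − 0| = 19/k^3.
19/k^3 < ε ⇔ k^3 > 19/ε ⇔ k > (19/ε)^{1/3}.
Take N = (19/ε)^{1/3}. Then k > N implies 19/k^3 < ε.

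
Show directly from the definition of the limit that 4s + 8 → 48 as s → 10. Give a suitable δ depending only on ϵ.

Suppose ϵ > 0. We need δ > 0 so that 0 < |s − 10| < δ implies |(4s + 8) − 48| < ϵ.
Since (4s + 8) − 48 = 4(s − 10), we have |(4s + 8) − 48| = 4|s − 10|.
Thus it suffices that |s − 10| < ϵ/4.
Choosing δ = ϵ/4 gives |(4s + 8) − 48| = 4|s − 10| < ϵ whenever |s − 10| < δ.

δ = ϵ/4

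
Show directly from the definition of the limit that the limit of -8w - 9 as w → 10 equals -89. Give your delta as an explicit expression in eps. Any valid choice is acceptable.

delta = eps/8

Suppose eps > 0. We need delta > 0 so that 0 < |w − 10| < delta implies |(-8w - 9) + 89| < eps.
Since (-8w - 9) + 89 = -8(w − 10), we have |(-8w - 9) + 89| = 8|w − 10|.
Thus it suffices that |w − 10| < eps/8.
Choosing delta = eps/8 gives |(-8w - 9) + 89| = 8|w − 10| < eps whenever |w − 10| < delta.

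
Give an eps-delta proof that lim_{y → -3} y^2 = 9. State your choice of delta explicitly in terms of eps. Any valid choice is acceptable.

Fix eps > 0. We seek delta > 0 with 0 < |y + 3| < delta ⇒ |y^2 − 9| < eps.
Factor: y^2 − 9 = (y + 3)(y - 3), so |y^2 − 9| = |y + 3|·|y - 3|.
Impose delta ≤ 1 so that |y| < 4; then |y - 3| ≤ 7.
Hence |y^2 − 9| ≤ 7|y + 3|, which is < eps once |y + 3| < eps/7.
Take delta = min(1, eps/7). If 0 < |y + 3| < delta then both bounds hold and |y^2 − 9| ≤ 7|y + 3| < 7·(eps/7) = eps.

delta = min(1, eps/7)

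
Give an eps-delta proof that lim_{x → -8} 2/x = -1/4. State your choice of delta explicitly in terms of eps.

Let eps > 0 be given. We seek delta > 0 such that 0 < |x + 8| < delta implies |2/x + 1/4| < eps.
|2/x + 1/4| = 2·|-8 − x|/(8·|x|) = 2|x + 8|/(8|x|).
Restrict delta ≤ 4. Then |x + 8| < 4 gives |x| > 4, so 8|x| > 32.
Then |2/x + 1/4| < 2|x + 8|/32, which is < eps when |x + 8| < 16eps.
Take delta = min(4, 16eps). Then 0 < |x + 8| < delta gives both |x + 8| < 4 and |x + 8| < 16eps, so |2/x + 1/4| < eps.

delta = min(4, 16eps)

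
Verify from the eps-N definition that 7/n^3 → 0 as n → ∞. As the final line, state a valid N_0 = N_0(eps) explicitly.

Let eps > 0. For n ≥ 1, |7/n^3 − 0| = 7/n^3.
7/n^3 < eps ⇔ n^3 > 7/eps ⇔ n > (7/eps)^{1/3}.
Take N_0 = (7/eps)^{1/3}. Then n > N_0 implies 7/n^3 < eps.

N_0 = (7/eps)^{1/3}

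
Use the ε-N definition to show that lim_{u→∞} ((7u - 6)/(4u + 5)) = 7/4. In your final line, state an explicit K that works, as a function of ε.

Suppose ε > 0. We seek K > 0 such that u > K implies |(7u - 6)/(4u + 5) − (7/4)| < ε.
(7u - 6)/(4u + 5) − (7/4) = (4(7u - 6) − 7(4u + 5)) / (4(4u + 5)) = -59/(4(4u + 5)).
For u > 0 we have 4u + 5 > 4u, so |(7u - 6)/(4u + 5) − (7/4)| = 59/(4(4u + 5)) < 59/(4·4u) = (59/16)/u.
Thus |(7u - 6)/(4u + 5) − (7/4)| < ε whenever u > (59/16)/ε.
Take K = (59/16)/ε. If u > K then |(7u - 6)/(4u + 5) − (7/4)| < (59/16)/u < ε.

K = (59/16)/ε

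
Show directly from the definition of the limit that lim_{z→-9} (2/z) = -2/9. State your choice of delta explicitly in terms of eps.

delta = min(9/2, (81/4)eps)

Let eps > 0. We seek delta > 0 such that 0 < |z + 9| < delta implies |2/z + 2/9| < eps.
|2/z + 2/9| = 2·|-9 − z|/(9·|z|) = 2|z + 9|/(9|z|).
Restrict delta ≤ 9/2. Then |z + 9| < 9/2 gives |z| > 9/2, so 9|z| > 81/2.
Then |2/z + 2/9| < 2|z + 9|/(81/2), which is < eps when |z + 9| < (81/4)eps.
Take delta = min(9/2, (81/4)eps). Then 0 < |z + 9| < delta gives both |z + 9| < 9/2 and |z + 9| < (81/4)eps, so |2/z + 2/9| < eps.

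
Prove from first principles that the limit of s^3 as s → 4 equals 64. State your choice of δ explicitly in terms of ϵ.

δ = min(1, ϵ/61)

Suppose ϵ > 0. We seek δ > 0 with 0 < |s − 4| < δ ⇒ |s^3 − 64| < ϵ.
Factor: s^3 − 64 = (s − 4)(s^2 + 4s + 16), so |s^3 − 64| = |s − 4|·|s^2 + 4s + 16|.
Impose δ ≤ 1 so that |s| < 5; then |s^2 + 4s + 16| ≤ 61.
Hence |s^3 − 64| ≤ 61|s − 4|, which is < ϵ once |s − 4| < ϵ/61.
Take δ = min(1, ϵ/61). If 0 < |s − 4| < δ then both bounds hold and |s^3 − 64| ≤ 61|s − 4| < 61·(ϵ/61) = ϵ.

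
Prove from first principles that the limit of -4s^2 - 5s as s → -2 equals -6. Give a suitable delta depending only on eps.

Fix eps > 0. We want delta > 0 such that 0 < |s + 2| < delta implies |(-4s^2 - 5s) + 6| < eps.
(-4s^2 - 5s) + 6 = -4s^2 - 5s + 6 = (s + 2)(-4s + 3).
So |(-4s^2 - 5s) + 6| = |s + 2|·|-4s + 3|.
Assume first that |s + 2| < 1, so |s| < 3. Then |-4s + 3| ≤ 4·3 + 3 = 15.
Hence |(-4s^2 - 5s) + 6| ≤ 15|s + 2| < eps provided |s + 2| < eps/15.
Take delta = min(1, eps/15). Then 0 < |s + 2| < delta gives both |s + 2| < 1 and |s + 2| < eps/15, so |(-4s^2 - 5s) + 6| < eps.

delta = min(1, eps/15)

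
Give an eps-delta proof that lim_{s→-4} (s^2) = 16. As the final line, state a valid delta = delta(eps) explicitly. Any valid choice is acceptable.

Fix eps > 0. We seek delta > 0 with 0 < |s + 4| < delta ⇒ |s^2 − 16| < eps.
Factor: s^2 − 16 = (s + 4)(s - 4), so |s^2 − 16| = |s + 4|·|s - 4|.
Restrict delta ≤ 1. Then |s + 4| < 1 gives |s| < 5, so by the triangle inequality |s - 4| ≤ 5 + 4 = 9.
Hence |s^2 − 16| ≤ 9|s + 4|, which is < eps once |s + 4| < eps/9.
Take delta = min(1, eps/9). If 0 < |s + 4| < delta then both bounds hold and |s^2 − 16| ≤ 9|s + 4| < 9·(eps/9) = eps.

delta = min(1, eps/9)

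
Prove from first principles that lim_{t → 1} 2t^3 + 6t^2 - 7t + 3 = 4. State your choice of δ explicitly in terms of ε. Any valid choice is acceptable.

Fix ε > 0. We want δ > 0 such that 0 < |t − 1| < δ implies |(2t^3 + 6t^2 - 7t + 3) − 4| < ε.
(2t^3 + 6t^2 - 7t + 3) − 4 = 2t^3 + 6t^2 - 7t - 1 = (t − 1)(2t^2 + 8t + 1).
So |(2t^3 + 6t^2 - 7t + 3) − 4| = |t − 1|·|2t^2 + 8t + 1|.
Assume first that |t − 1| < 1, so |t| < 2. Then |2t^2 + 8t + 1| ≤ 2·2^2 + 8·2 + 1 = 25.
Hence |(2t^3 + 6t^2 - 7t + 3) − 4| ≤ 25|t − 1| < ε provided |t − 1| < ε/25.
Choosing δ = min(1, ε/25) ensures both conditions, hence |(2t^3 + 6t^2 - 7t + 3) − 4| < ε.

δ = min(1, ε/25)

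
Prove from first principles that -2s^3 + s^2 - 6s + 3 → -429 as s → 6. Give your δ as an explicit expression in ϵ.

Let ϵ > 0. We want δ > 0 such that 0 < |s − 6| < δ implies |(-2s^3 + s^2 - 6s + 3) + 429| < ϵ.
(-2s^3 + s^2 - 6s + 3) + 429 = -2s^3 + s^2 - 6s + 432 = (s − 6)(-2s^2 - 11s - 72).
So |(-2s^3 + s^2 - 6s + 3) + 429| = |s − 6|·|-2s^2 - 11s - 72|.
Assume first that |s − 6| < 1, so |s| < 7. Then |-2s^2 - 11s - 72| ≤ 2·7^2 + 11·7 + 72 = 247.
Hence |(-2s^3 + s^2 - 6s + 3) + 429| ≤ 247|s − 6| < ϵ provided |s − 6| < ϵ/247.
Choosing δ = min(1, ϵ/247) ensures both conditions, hence |(-2s^3 + s^2 - 6s + 3) + 429| < ϵ.

δ = min(1, ϵ/247)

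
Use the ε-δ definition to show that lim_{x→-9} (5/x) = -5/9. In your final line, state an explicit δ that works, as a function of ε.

δ = min(9/2, (81/10)ε)

Let ε > 0 be given. We seek δ > 0 such that 0 < |x + 9| < δ implies |5/x + 5/9| < ε.
|5/x + 5/9| = 5·|-9 − x|/(9·|x|) = 5|x + 9|/(9|x|).
Restrict δ ≤ 9/2. Then |x + 9| < 9/2 gives |x| > 9/2, so 9|x| > 81/2.
Then |5/x + 5/9| < 5|x + 9|/(81/2), which is < ε when |x + 9| < (81/10)ε.
Take δ = min(9/2, (81/10)ε). Then 0 < |x + 9| < δ gives both |x + 9| < 9/2 and |x + 9| < (81/10)ε, so |5/x + 5/9| < ε.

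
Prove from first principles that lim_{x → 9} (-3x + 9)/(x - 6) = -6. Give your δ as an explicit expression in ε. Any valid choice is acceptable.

Fix ε > 0. We want δ > 0 with 0 < |x − 9| < δ ⇒ |(-3x + 9)/(x - 6) + 6| < ε.
Combining over a common denominator, (-3x + 9)/(x - 6) + 6 = [(-3x + 9)·3 − (-18)·(x - 6)] / [3·(x - 6)] = 9(x − 9) / (3(x - 6)).
So |(-3x + 9)/(x - 6) + 6| = 9|x − 9| / (3·|x − 6|).
Restrict δ ≤ 3/2. Then |x − 9| < 3/2 gives |x − 6| = |(x − 9) + 3| ≥ 3 − 3/2 = 3/2.
Hence |(-3x + 9)/(x - 6) + 6| < 9|x − 9|/(3·(3/2)) = 2|x − 9|, which is < ε once |x − 9| < (1/2)ε.
Take δ = min(3/2, (1/2)ε). Then 0 < |x − 9| < δ forces both bounds, so |(-3x + 9)/(x - 6) + 6| < ε.

δ = min(3/2, (1/2)ε)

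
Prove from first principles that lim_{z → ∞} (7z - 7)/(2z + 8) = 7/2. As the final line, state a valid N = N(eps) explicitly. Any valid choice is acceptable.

Suppose eps > 0. We seek N > 0 such that z > N implies |(7z - 7)/(2z + 8) − (7/2)| < eps.
(7z - 7)/(2z + 8) − (7/2) = (2(7z - 7) − 7(2z + 8)) / (2(2z + 8)) = -70/(2(2z + 8)).
For z > 0 we have 2z + 8 > 2z, so |(7z - 7)/(2z + 8) − (7/2)| = 70/(2(2z + 8)) < 70/(2·2z) = (35/2)/z.
Thus |(7z - 7)/(2z + 8) − (7/2)| < eps whenever z > (35/2)/eps.
Take N = (35/2)/eps. If z > N then |(7z - 7)/(2z + 8) − (7/2)| < (35/2)/z < eps.

N = (35/2)/eps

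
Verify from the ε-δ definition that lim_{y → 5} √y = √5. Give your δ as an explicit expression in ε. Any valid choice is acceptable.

Let ε > 0. We want δ > 0 such that 0 < |y − 5| < δ implies |√y − √5| < ε.
Multiplying by the conjugate, |√y − √5| = |y − 5|/(√y + √5).
Restrict δ ≤ 5 so that |y − 5| < 5 forces y > 0, and then √y + √5 > √5.
Hence |√y − √5| < |y − 5|/√5, which is < ε once |y − 5| < √5·ε.
Take δ = min(5, √5·ε). If 0 < |y − 5| < δ then y > 0 and |√y − √5| < |y − 5|/√5 < ε.

δ = min(5, √5·ε)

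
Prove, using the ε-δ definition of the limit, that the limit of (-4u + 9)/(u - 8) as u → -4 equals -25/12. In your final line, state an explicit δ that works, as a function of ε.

δ = min(6, (72/23)ε)

Fix ε > 0. We want δ > 0 with 0 < |u + 4| < δ ⇒ |(-4u + 9)/(u - 8) + 25/12| < ε.
Combining over a common denominator, (-4u + 9)/(u - 8) + 25/12 = [(-4u + 9)·(-12) − 25·(u - 8)] / [(-12)·(u - 8)] = 23(u + 4) / ((-12)(u - 8)).
So |(-4u + 9)/(u - 8) + 25/12| = 23|u + 4| / (12·|u − 8|).
Require δ ≤ 6, so |u − 8| ≥ |-12| − |u + 4| > 12 − 6 = 6.
Hence |(-4u + 9)/(u - 8) + 25/12| < 23|u + 4|/(12·6) = (23/72)|u + 4|, which is < ε once |u + 4| < (72/23)ε.
Take δ = min(6, (72/23)ε). Then 0 < |u + 4| < δ forces both bounds, so |(-4u + 9)/(u - 8) + 25/12| < ε.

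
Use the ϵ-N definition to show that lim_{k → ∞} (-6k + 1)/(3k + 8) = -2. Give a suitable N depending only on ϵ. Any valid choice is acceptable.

N = (17/3)/ϵ

Fix ϵ > 0. For k ≥ 1, |(-6k + 1)/(3k + 8) + 2| = |51|/(3(3k + 8)) = 51/(3(3k + 8)).
Since 3k + 8 ≥ 3k for k ≥ 1, this is ≤ 51/(3·3k) = (17/3)/k.
So |(-6k + 1)/(3k + 8) + 2| < ϵ whenever k > (17/3)/ϵ.
Take N = (17/3)/ϵ. If k > N then |(-6k + 1)/(3k + 8) + 2| ≤ (17/3)/k < ϵ.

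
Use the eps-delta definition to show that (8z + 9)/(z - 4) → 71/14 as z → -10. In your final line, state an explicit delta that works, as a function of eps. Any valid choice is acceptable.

delta = min(7, (98/41)eps)

Let eps > 0. We want delta > 0 with 0 < |z + 10| < delta ⇒ |(8z + 9)/(z - 4) − (71/14)| < eps.
Combining over a common denominator, (8z + 9)/(z - 4) − (71/14) = [(8z + 9)·(-14) − (-71)·(z - 4)] / [(-14)·(z - 4)] = -41(z + 10) / ((-14)(z - 4)).
So |(8z + 9)/(z - 4) − (71/14)| = 41|z + 10| / (14·|z − 4|).
Restrict delta ≤ 7. Then |z + 10| < 7 gives |z − 4| = |(z + 10) + (-14)| ≥ 14 − 7 = 7.
Hence |(8z + 9)/(z - 4) − (71/14)| < 41|z + 10|/(14·7) = (41/98)|z + 10|, which is < eps once |z + 10| < (98/41)eps.
Take delta = min(7, (98/41)eps). Then 0 < |z + 10| < delta forces both bounds, so |(8z + 9)/(z - 4) − (71/14)| < eps.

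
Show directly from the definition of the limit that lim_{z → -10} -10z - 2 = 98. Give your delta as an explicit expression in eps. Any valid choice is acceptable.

Suppose eps > 0. We need delta > 0 so that 0 < |z + 10| < delta implies |(-10z - 2) − 98| < eps.
Since (-10z - 2) − 98 = -10(z + 10), we have |(-10z - 2) − 98| = 10|z + 10|.
So 10|z + 10| < eps exactly when |z + 10| < eps/10.
Take delta = eps/10. If 0 < |z + 10| < delta then |(-10z - 2) − 98| = 10|z + 10| < 10·(eps/10) = eps.

delta = eps/10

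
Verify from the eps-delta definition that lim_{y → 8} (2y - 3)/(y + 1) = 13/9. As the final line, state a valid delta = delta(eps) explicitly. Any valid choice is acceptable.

delta = min(9/2, (81/10)eps)

Let eps > 0. We want delta > 0 with 0 < |y − 8| < delta ⇒ |(2y - 3)/(y + 1) − (13/9)| < eps.
Combining over a common denominator, (2y - 3)/(y + 1) − (13/9) = [(2y - 3)·9 − 13·(y + 1)] / [9·(y + 1)] = 5(y − 8) / (9(y + 1)).
So |(2y - 3)/(y + 1) − (13/9)| = 5|y − 8| / (9·|y + 1|).
Require delta ≤ 9/2, so |y + 1| ≥ |9| − |y − 8| > 9 − 9/2 = 9/2.
Hence |(2y - 3)/(y + 1) − (13/9)| < 5|y − 8|/(9·(9/2)) = (10/81)|y − 8|, which is < eps once |y − 8| < (81/10)eps.
Take delta = min(9/2, (81/10)eps). Then 0 < |y − 8| < delta forces both bounds, so |(2y - 3)/(y + 1) − (13/9)| < eps.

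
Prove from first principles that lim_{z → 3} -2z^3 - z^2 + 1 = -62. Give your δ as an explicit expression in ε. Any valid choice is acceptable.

δ = min(2, ε/106)

Suppose ε > 0. We want δ > 0 such that 0 < |z − 3| < δ implies |(-2z^3 - z^2 + 1) + 62| < ε.
(-2z^3 - z^2 + 1) + 62 = -2z^3 - z^2 + 63 = (z − 3)(-2z^2 - 7z - 21).
So |(-2z^3 - z^2 + 1) + 62| = |z − 3|·|-2z^2 - 7z - 21|.
Require δ ≤ 2. Then |z − 3| < 2 gives |z| < 5, and by the triangle inequality |-2z^2 - 7z - 21| ≤ 2·5^2 + 7·5 + 21 = 106.
Hence |(-2z^3 - z^2 + 1) + 62| ≤ 106|z − 3| < ε provided |z − 3| < ε/106.
Take δ = min(2, ε/106). Then 0 < |z − 3| < δ gives both |z − 3| < 2 and |z − 3| < ε/106, so |(-2z^3 - z^2 + 1) + 62| < ε.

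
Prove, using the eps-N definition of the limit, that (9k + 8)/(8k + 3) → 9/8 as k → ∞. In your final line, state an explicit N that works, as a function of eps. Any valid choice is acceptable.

N = (37/64)/eps

Fix eps > 0. For k ≥ 1, |(9k + 8)/(8k + 3) − (9/8)| = |37|/(8(8k + 3)) = 37/(8(8k + 3)).
Since 8k + 3 ≥ 8k for k ≥ 1, this is ≤ 37/(8·8k) = (37/64)/k.
So |(9k + 8)/(8k + 3) − (9/8)| < eps whenever k > (37/64)/eps.
Take N = (37/64)/eps. If k > N then |(9k + 8)/(8k + 3) − (9/8)| ≤ (37/64)/k < eps.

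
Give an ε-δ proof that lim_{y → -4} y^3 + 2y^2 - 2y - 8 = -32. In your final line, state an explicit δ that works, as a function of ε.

δ = min(1, ε/41)

Suppose ε > 0. We want δ > 0 such that 0 < |y + 4| < δ implies |(y^3 + 2y^2 - 2y - 8) + 32| < ε.
(y^3 + 2y^2 - 2y - 8) + 32 = y^3 + 2y^2 - 2y + 24 = (y + 4)(y^2 - 2y + 6).
So |(y^3 + 2y^2 - 2y - 8) + 32| = |y + 4|·|y^2 - 2y + 6|.
Require δ ≤ 1. Then |y + 4| < 1 gives |y| < 5, and by the triangle inequality |y^2 - 2y + 6| ≤ 5^2 + 2·5 + 6 = 41.
Hence |(y^3 + 2y^2 - 2y - 8) + 32| ≤ 41|y + 4| < ε provided |y + 4| < ε/41.
Take δ = min(1, ε/41). Then 0 < |y + 4| < δ gives both |y + 4| < 1 and |y + 4| < ε/41, so |(y^3 + 2y^2 - 2y - 8) + 32| < ε.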